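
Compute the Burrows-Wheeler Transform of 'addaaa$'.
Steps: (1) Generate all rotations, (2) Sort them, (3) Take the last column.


Rotations (sorted):
  0: $addaaa -> last char: a
  1: a$addaa -> last char: a
  2: aa$adda -> last char: a
  3: aaa$add -> last char: d
  4: addaaa$ -> last char: $
  5: daaa$ad -> last char: d
  6: ddaaa$a -> last char: a


BWT = aaad$da


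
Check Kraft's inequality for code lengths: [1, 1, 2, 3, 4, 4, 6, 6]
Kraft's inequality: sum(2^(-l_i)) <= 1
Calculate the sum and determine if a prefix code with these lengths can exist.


Sum = 2^(-1) + 2^(-1) + 2^(-2) + 2^(-3) + 2^(-4) + 2^(-4) + 2^(-6) + 2^(-6)
    = 0.5 + 0.5 + 0.25 + 0.125 + 0.0625 + 0.0625 + 0.015625 + 0.015625
    = 98/64 = 1.53125
Since 1.53125 > 1, Kraft's inequality is NOT satisfied.
A prefix code with these lengths CANNOT exist.

Kraft sum = 1.53125. Not satisfied.


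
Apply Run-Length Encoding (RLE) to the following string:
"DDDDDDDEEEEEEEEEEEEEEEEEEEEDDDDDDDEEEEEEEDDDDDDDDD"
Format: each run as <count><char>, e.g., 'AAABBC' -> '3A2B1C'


Scanning runs left to right:
  i=0: run of 'D' x 7 -> '7D'
  i=7: run of 'E' x 20 -> '20E'
  i=27: run of 'D' x 7 -> '7D'
  i=34: run of 'E' x 7 -> '7E'
  i=41: run of 'D' x 9 -> '9D'

RLE = 7D20E7D7E9D


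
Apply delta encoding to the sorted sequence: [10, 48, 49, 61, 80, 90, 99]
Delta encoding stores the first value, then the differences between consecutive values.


First value: 10
Deltas:
  48 - 10 = 38
  49 - 48 = 1
  61 - 49 = 12
  80 - 61 = 19
  90 - 80 = 10
  99 - 90 = 9


Delta encoded: [10, 38, 1, 12, 19, 10, 9]


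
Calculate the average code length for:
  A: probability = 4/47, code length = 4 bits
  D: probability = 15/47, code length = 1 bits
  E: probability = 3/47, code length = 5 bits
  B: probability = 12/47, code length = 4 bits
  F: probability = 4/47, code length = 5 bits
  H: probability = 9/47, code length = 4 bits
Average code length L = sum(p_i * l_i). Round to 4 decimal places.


Weighted contributions p_i * l_i:
  A: (4/47) * 4 = 16/47
  D: (15/47) * 1 = 15/47
  E: (3/47) * 5 = 15/47
  B: (12/47) * 4 = 48/47
  F: (4/47) * 5 = 20/47
  H: (9/47) * 4 = 36/47
Sum = (16 + 15 + 15 + 48 + 20 + 36)/47 = 150/47

L = 150/47 = 3.1915 bits/symbol


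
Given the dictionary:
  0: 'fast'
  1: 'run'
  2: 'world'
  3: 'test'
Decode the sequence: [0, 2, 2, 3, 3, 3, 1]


Look up each index in the dictionary:
  0 -> 'fast'
  2 -> 'world'
  2 -> 'world'
  3 -> 'test'
  3 -> 'test'
  3 -> 'test'
  1 -> 'run'

Decoded: "fast world world test test test run"


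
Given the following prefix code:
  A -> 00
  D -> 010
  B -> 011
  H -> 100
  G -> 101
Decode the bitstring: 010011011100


Decoding step by step:
Bits 010 -> D
Bits 011 -> B
Bits 011 -> B
Bits 100 -> H


Decoded message: DBBH


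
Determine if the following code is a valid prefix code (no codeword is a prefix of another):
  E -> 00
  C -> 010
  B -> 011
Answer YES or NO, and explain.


Checking each pair (does one codeword prefix another?):
  E='00' vs C='010': no prefix
  E='00' vs B='011': no prefix
  C='010' vs E='00': no prefix
  C='010' vs B='011': no prefix
  B='011' vs E='00': no prefix
  B='011' vs C='010': no prefix
No violation found over all pairs.

YES -- this is a valid prefix code. No codeword is a prefix of any other codeword.


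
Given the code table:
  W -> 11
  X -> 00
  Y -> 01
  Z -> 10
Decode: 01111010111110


Decoding:
01 -> Y
11 -> W
10 -> Z
10 -> Z
11 -> W
11 -> W
10 -> Z


Result: YWZZWWZ


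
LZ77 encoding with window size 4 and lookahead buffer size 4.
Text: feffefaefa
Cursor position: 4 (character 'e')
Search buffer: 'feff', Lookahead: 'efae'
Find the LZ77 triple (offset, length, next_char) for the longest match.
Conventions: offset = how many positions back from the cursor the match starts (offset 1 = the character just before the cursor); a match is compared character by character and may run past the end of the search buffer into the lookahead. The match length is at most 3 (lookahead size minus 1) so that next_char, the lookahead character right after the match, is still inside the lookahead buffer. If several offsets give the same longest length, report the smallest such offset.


Try each offset into the search buffer:
  offset=1 (pos 3, char 'f'): match length 0
  offset=2 (pos 2, char 'f'): match length 0
  offset=3 (pos 1, char 'e'): match length 2
  offset=4 (pos 0, char 'f'): match length 0
Longest match has length 2 at offset 3.
next_char = character at position 4 + 2 = 6 -> 'a'

Best match: offset=3, length=2 (matching 'ef' starting at position 1)
LZ77 triple: (3, 2, 'a')


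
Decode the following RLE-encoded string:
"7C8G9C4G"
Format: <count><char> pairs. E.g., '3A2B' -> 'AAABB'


Expanding each <count><char> pair:
  7C -> 'CCCCCCC'
  8G -> 'GGGGGGGG'
  9C -> 'CCCCCCCCC'
  4G -> 'GGGG'

Decoded = CCCCCCCGGGGGGGGCCCCCCCCCGGGG


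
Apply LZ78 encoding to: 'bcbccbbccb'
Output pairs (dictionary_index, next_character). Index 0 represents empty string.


LZ78 encoding steps:
Dictionary: {0: ''}
Step 1: w='' (idx 0), next='b' -> output (0, 'b'), add 'b' as idx 1
Step 2: w='' (idx 0), next='c' -> output (0, 'c'), add 'c' as idx 2
Step 3: w='b' (idx 1), next='c' -> output (1, 'c'), add 'bc' as idx 3
Step 4: w='c' (idx 2), next='b' -> output (2, 'b'), add 'cb' as idx 4
Step 5: w='bc' (idx 3), next='c' -> output (3, 'c'), add 'bcc' as idx 5
Step 6: w='b' (idx 1), end of input -> output (1, '')


Encoded: [(0, 'b'), (0, 'c'), (1, 'c'), (2, 'b'), (3, 'c'), (1, '')]


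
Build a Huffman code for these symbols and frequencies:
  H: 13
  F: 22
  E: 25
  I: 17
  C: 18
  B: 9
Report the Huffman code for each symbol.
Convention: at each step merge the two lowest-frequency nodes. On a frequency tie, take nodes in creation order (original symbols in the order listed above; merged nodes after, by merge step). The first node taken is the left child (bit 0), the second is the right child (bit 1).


Huffman tree construction:
Step 1: Merge B(9) + H(13) = 22
Step 2: Merge I(17) + C(18) = 35
Step 3: Merge F(22) + (B+H)(22) = 44
Step 4: Merge E(25) + (I+C)(35) = 60
Step 5: Merge (F+(B+H))(44) + (E+(I+C))(60) = 104
Read each symbol's code off the tree from the root (left child = 0, right child = 1).

Codes:
  H: 011 (length 3)
  F: 00 (length 2)
  E: 10 (length 2)
  I: 110 (length 3)
  C: 111 (length 3)
  B: 010 (length 3)
Average code length: 265/104 = 2.5481 bits/symbol


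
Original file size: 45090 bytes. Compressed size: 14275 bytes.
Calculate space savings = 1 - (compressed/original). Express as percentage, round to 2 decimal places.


ratio = compressed/original = 14275/45090 = 0.316589
savings = 1 - ratio = 1 - 0.316589 = 0.683411
as a percentage: 0.683411 * 100 = 68.34%

Space savings = 1 - 14275/45090 = 68.34%


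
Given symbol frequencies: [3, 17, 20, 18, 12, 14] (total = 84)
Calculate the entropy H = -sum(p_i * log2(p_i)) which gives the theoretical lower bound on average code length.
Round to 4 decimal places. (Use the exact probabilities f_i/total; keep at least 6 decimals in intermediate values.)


Per-symbol terms -p_i * log2(p_i) with p_i = f_i/84:
  p = 3/84 = 0.035714: log2(p) = -4.807355, -p*log2(p) = 0.171691
  p = 17/84 = 0.202381: log2(p) = -2.304855, -p*log2(p) = 0.466459
  p = 20/84 = 0.238095: log2(p) = -2.070389, -p*log2(p) = 0.492950
  p = 18/84 = 0.214286: log2(p) = -2.222392, -p*log2(p) = 0.476227
  p = 12/84 = 0.142857: log2(p) = -2.807355, -p*log2(p) = 0.401051
  p = 14/84 = 0.166667: log2(p) = -2.584963, -p*log2(p) = 0.430827
H = 0.171691 + 0.466459 + 0.492950 + 0.476227 + 0.401051 + 0.430827 = 2.439205

H = 2.4392 bits/symbol


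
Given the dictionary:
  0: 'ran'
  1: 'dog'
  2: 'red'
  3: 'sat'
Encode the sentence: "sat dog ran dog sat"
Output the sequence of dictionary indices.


Look up each word in the dictionary:
  'sat' -> 3
  'dog' -> 1
  'ran' -> 0
  'dog' -> 1
  'sat' -> 3

Encoded: [3, 1, 0, 1, 3]


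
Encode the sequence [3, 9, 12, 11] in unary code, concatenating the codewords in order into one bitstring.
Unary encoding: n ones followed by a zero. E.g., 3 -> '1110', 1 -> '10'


Encode each number as n ones followed by a terminating 0:
  3 -> 1110 (4 bits)
  9 -> 1111111110 (10 bits)
  12 -> 1111111111110 (13 bits)
  11 -> 111111111110 (12 bits)
Total length = 4 + 10 + 13 + 12 = 39 bits.

Unary([3, 9, 12, 11]) = 111011111111101111111111110111111111110 (39 bits)


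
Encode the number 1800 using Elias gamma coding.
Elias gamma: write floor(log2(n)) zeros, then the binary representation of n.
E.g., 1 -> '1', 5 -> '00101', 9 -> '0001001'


num_bits = floor(log2(1800)) + 1 = 11
leading_zeros = num_bits - 1 = 10
binary(1800) = 11100001000

Elias gamma(1800) = '0000000000' + '11100001000' = 000000000011100001000 (21 bits)


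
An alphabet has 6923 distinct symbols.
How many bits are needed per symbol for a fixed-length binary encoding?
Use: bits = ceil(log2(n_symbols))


log2(6923) = 12.7572
Bracket: 2^12 = 4096 < 6923 <= 2^13 = 8192
So ceil(log2(6923)) = 13

bits = ceil(log2(6923)) = ceil(12.7572) = 13 bits


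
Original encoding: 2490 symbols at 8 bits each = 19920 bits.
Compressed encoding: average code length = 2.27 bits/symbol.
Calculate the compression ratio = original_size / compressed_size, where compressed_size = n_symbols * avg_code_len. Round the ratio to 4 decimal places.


original_size = n_symbols * orig_bits = 2490 * 8 = 19920 bits
compressed_size = n_symbols * avg_code_len = 2490 * 2.27 = 5652.3 bits
ratio = original_size / compressed_size = 19920 / 5652.3 = 3.5242

Compression ratio = 3.5242


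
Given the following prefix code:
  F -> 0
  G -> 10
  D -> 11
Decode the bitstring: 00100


Decoding step by step:
Bits 0 -> F
Bits 0 -> F
Bits 10 -> G
Bits 0 -> F


Decoded message: FFGF


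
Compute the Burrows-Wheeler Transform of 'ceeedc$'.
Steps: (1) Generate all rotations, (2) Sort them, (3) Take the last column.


Rotations (sorted):
  0: $ceeedc -> last char: c
  1: c$ceeed -> last char: d
  2: ceeedc$ -> last char: $
  3: dc$ceee -> last char: e
  4: edc$cee -> last char: e
  5: eedc$ce -> last char: e
  6: eeedc$c -> last char: c


BWT = cd$eeec


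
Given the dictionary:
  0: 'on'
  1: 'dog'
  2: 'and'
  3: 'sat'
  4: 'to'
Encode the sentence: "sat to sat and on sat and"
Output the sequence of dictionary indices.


Look up each word in the dictionary:
  'sat' -> 3
  'to' -> 4
  'sat' -> 3
  'and' -> 2
  'on' -> 0
  'sat' -> 3
  'and' -> 2

Encoded: [3, 4, 3, 2, 0, 3, 2]


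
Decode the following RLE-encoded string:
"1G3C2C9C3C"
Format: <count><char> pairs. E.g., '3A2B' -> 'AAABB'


Expanding each <count><char> pair:
  1G -> 'G'
  3C -> 'CCC'
  2C -> 'CC'
  9C -> 'CCCCCCCCC'
  3C -> 'CCC'

Decoded = GCCCCCCCCCCCCCCCCC


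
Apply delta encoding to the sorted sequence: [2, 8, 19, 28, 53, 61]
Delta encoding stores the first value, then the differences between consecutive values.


First value: 2
Deltas:
  8 - 2 = 6
  19 - 8 = 11
  28 - 19 = 9
  53 - 28 = 25
  61 - 53 = 8


Delta encoded: [2, 6, 11, 9, 25, 8]


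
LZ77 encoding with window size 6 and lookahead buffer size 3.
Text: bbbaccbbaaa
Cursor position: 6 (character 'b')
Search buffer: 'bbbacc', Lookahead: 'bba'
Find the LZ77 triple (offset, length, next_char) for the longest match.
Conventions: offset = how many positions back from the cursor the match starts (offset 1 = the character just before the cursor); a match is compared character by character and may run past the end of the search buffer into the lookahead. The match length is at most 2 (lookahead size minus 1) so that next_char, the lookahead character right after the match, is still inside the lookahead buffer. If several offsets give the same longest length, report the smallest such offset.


Try each offset into the search buffer:
  offset=1 (pos 5, char 'c'): match length 0
  offset=2 (pos 4, char 'c'): match length 0
  offset=3 (pos 3, char 'a'): match length 0
  offset=4 (pos 2, char 'b'): match length 1
  offset=5 (pos 1, char 'b'): match length 2
  offset=6 (pos 0, char 'b'): match length 2
Longest match has length 2, found at offsets 5, 6; take the smallest, offset 5.
next_char = character at position 6 + 2 = 8 -> 'a'

Best match: offset=5, length=2 (matching 'bb' starting at position 1)
LZ77 triple: (5, 2, 'a')


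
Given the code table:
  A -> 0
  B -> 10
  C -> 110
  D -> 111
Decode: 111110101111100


Decoding:
111 -> D
110 -> C
10 -> B
111 -> D
110 -> C
0 -> A


Result: DCBDCA


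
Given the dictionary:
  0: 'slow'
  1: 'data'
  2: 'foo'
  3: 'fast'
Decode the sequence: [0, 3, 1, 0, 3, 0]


Look up each index in the dictionary:
  0 -> 'slow'
  3 -> 'fast'
  1 -> 'data'
  0 -> 'slow'
  3 -> 'fast'
  0 -> 'slow'

Decoded: "slow fast data slow fast slow"


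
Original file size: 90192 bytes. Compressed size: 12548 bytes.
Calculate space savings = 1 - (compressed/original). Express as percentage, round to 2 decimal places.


ratio = compressed/original = 12548/90192 = 0.139125
savings = 1 - ratio = 1 - 0.139125 = 0.860875
as a percentage: 0.860875 * 100 = 86.09%

Space savings = 1 - 12548/90192 = 86.09%


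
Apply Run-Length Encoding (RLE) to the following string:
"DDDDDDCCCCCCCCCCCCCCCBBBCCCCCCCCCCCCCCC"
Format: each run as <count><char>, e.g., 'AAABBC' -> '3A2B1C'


Scanning runs left to right:
  i=0: run of 'D' x 6 -> '6D'
  i=6: run of 'C' x 15 -> '15C'
  i=21: run of 'B' x 3 -> '3B'
  i=24: run of 'C' x 15 -> '15C'

RLE = 6D15C3B15C


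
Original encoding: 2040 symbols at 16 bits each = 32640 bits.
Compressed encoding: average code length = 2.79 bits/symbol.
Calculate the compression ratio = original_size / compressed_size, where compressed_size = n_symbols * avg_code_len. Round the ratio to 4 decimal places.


original_size = n_symbols * orig_bits = 2040 * 16 = 32640 bits
compressed_size = n_symbols * avg_code_len = 2040 * 2.79 = 5691.6 bits
ratio = original_size / compressed_size = 32640 / 5691.6 = 5.7348

Compression ratio = 5.7348


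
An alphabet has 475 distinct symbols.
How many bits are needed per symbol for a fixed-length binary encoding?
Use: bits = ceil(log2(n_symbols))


log2(475) = 8.8918
Bracket: 2^8 = 256 < 475 <= 2^9 = 512
So ceil(log2(475)) = 9

bits = ceil(log2(475)) = ceil(8.8918) = 9 bits


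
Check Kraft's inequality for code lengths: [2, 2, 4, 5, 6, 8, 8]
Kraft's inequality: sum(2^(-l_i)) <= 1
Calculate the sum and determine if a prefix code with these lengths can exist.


Sum = 2^(-2) + 2^(-2) + 2^(-4) + 2^(-5) + 2^(-6) + 2^(-8) + 2^(-8)
    = 0.25 + 0.25 + 0.0625 + 0.03125 + 0.015625 + 0.00390625 + 0.00390625
    = 158/256 = 0.6171875
Since 0.6171875 <= 1, Kraft's inequality IS satisfied.
A prefix code with these lengths CAN exist.

Kraft sum = 0.6171875. Satisfied.


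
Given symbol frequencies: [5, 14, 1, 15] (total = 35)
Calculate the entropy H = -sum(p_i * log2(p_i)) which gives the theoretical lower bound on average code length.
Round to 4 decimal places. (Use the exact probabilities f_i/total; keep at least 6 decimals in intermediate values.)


Per-symbol terms -p_i * log2(p_i) with p_i = f_i/35:
  p = 5/35 = 0.142857: log2(p) = -2.807355, -p*log2(p) = 0.401051
  p = 14/35 = 0.400000: log2(p) = -1.321928, -p*log2(p) = 0.528771
  p = 1/35 = 0.028571: log2(p) = -5.129283, -p*log2(p) = 0.146551
  p = 15/35 = 0.428571: log2(p) = -1.222392, -p*log2(p) = 0.523882
H = 0.401051 + 0.528771 + 0.146551 + 0.523882 = 1.600255

H = 1.6003 bits/symbol


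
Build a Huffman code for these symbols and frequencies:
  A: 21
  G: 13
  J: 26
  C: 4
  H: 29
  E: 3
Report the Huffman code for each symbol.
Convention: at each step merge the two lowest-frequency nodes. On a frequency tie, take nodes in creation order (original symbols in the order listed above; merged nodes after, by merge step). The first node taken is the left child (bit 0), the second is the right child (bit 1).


Huffman tree construction:
Step 1: Merge E(3) + C(4) = 7
Step 2: Merge (E+C)(7) + G(13) = 20
Step 3: Merge ((E+C)+G)(20) + A(21) = 41
Step 4: Merge J(26) + H(29) = 55
Step 5: Merge (((E+C)+G)+A)(41) + (J+H)(55) = 96
Read each symbol's code off the tree from the root (left child = 0, right child = 1).

Codes:
  A: 01 (length 2)
  G: 001 (length 3)
  J: 10 (length 2)
  C: 0001 (length 4)
  H: 11 (length 2)
  E: 0000 (length 4)
Average code length: 219/96 = 2.2813 bits/symbol


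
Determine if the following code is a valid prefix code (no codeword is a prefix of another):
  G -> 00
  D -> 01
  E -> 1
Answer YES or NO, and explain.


Checking each pair (does one codeword prefix another?):
  G='00' vs D='01': no prefix
  G='00' vs E='1': no prefix
  D='01' vs G='00': no prefix
  D='01' vs E='1': no prefix
  E='1' vs G='00': no prefix
  E='1' vs D='01': no prefix
No violation found over all pairs.

YES -- this is a valid prefix code. No codeword is a prefix of any other codeword.


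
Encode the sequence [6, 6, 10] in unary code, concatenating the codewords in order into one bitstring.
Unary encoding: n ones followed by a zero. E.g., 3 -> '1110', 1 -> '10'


Encode each number as n ones followed by a terminating 0:
  6 -> 1111110 (7 bits)
  6 -> 1111110 (7 bits)
  10 -> 11111111110 (11 bits)
Total length = 7 + 7 + 11 = 25 bits.

Unary([6, 6, 10]) = 1111110111111011111111110 (25 bits)


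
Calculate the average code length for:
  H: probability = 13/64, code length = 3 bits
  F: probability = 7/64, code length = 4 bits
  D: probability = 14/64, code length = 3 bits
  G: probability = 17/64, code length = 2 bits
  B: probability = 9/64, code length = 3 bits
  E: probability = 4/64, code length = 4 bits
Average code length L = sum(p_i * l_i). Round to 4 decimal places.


Weighted contributions p_i * l_i:
  H: (13/64) * 3 = 39/64
  F: (7/64) * 4 = 28/64
  D: (14/64) * 3 = 42/64
  G: (17/64) * 2 = 34/64
  B: (9/64) * 3 = 27/64
  E: (4/64) * 4 = 16/64
Sum = (39 + 28 + 42 + 34 + 27 + 16)/64 = 186/64

L = 186/64 = 2.9063 bits/symbol


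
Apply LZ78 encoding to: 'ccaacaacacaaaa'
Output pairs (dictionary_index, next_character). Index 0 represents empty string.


LZ78 encoding steps:
Dictionary: {0: ''}
Step 1: w='' (idx 0), next='c' -> output (0, 'c'), add 'c' as idx 1
Step 2: w='c' (idx 1), next='a' -> output (1, 'a'), add 'ca' as idx 2
Step 3: w='' (idx 0), next='a' -> output (0, 'a'), add 'a' as idx 3
Step 4: w='ca' (idx 2), next='a' -> output (2, 'a'), add 'caa' as idx 4
Step 5: w='ca' (idx 2), next='c' -> output (2, 'c'), add 'cac' as idx 5
Step 6: w='a' (idx 3), next='a' -> output (3, 'a'), add 'aa' as idx 6
Step 7: w='aa' (idx 6), end of input -> output (6, '')


Encoded: [(0, 'c'), (1, 'a'), (0, 'a'), (2, 'a'), (2, 'c'), (3, 'a'), (6, '')]


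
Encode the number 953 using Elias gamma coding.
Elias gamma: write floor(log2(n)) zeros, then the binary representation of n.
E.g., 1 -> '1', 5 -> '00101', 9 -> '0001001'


num_bits = floor(log2(953)) + 1 = 10
leading_zeros = num_bits - 1 = 9
binary(953) = 1110111001

Elias gamma(953) = '000000000' + '1110111001' = 0000000001110111001 (19 bits)


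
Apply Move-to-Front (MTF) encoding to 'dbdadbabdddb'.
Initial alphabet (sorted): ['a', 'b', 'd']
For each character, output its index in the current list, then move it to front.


MTF encoding:
'd': index 2 in ['a', 'b', 'd'] -> ['d', 'a', 'b']
'b': index 2 in ['d', 'a', 'b'] -> ['b', 'd', 'a']
'd': index 1 in ['b', 'd', 'a'] -> ['d', 'b', 'a']
'a': index 2 in ['d', 'b', 'a'] -> ['a', 'd', 'b']
'd': index 1 in ['a', 'd', 'b'] -> ['d', 'a', 'b']
'b': index 2 in ['d', 'a', 'b'] -> ['b', 'd', 'a']
'a': index 2 in ['b', 'd', 'a'] -> ['a', 'b', 'd']
'b': index 1 in ['a', 'b', 'd'] -> ['b', 'a', 'd']
'd': index 2 in ['b', 'a', 'd'] -> ['d', 'b', 'a']
'd': index 0 in ['d', 'b', 'a'] -> ['d', 'b', 'a']
'd': index 0 in ['d', 'b', 'a'] -> ['d', 'b', 'a']
'b': index 1 in ['d', 'b', 'a'] -> ['b', 'd', 'a']


Output: [2, 2, 1, 2, 1, 2, 2, 1, 2, 0, 0, 1]


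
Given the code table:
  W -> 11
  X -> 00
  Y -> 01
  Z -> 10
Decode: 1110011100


Decoding:
11 -> W
10 -> Z
01 -> Y
11 -> W
00 -> X


Result: WZYWX


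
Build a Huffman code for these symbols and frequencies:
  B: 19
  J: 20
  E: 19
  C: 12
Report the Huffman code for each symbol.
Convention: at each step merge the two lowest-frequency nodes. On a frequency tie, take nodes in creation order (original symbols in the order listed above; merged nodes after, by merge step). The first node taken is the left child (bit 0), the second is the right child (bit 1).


Huffman tree construction:
Step 1: Merge C(12) + B(19) = 31
Step 2: Merge E(19) + J(20) = 39
Step 3: Merge (C+B)(31) + (E+J)(39) = 70
Read each symbol's code off the tree from the root (left child = 0, right child = 1).

Codes:
  B: 01 (length 2)
  J: 11 (length 2)
  E: 10 (length 2)
  C: 00 (length 2)
Average code length: 140/70 = 2.0000 bits/symbol


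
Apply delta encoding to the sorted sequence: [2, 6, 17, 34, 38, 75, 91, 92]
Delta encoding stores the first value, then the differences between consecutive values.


First value: 2
Deltas:
  6 - 2 = 4
  17 - 6 = 11
  34 - 17 = 17
  38 - 34 = 4
  75 - 38 = 37
  91 - 75 = 16
  92 - 91 = 1


Delta encoded: [2, 4, 11, 17, 4, 37, 16, 1]


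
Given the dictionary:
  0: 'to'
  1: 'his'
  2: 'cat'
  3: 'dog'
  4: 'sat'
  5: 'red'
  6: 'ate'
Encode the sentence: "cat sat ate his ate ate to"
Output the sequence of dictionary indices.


Look up each word in the dictionary:
  'cat' -> 2
  'sat' -> 4
  'ate' -> 6
  'his' -> 1
  'ate' -> 6
  'ate' -> 6
  'to' -> 0

Encoded: [2, 4, 6, 1, 6, 6, 0]


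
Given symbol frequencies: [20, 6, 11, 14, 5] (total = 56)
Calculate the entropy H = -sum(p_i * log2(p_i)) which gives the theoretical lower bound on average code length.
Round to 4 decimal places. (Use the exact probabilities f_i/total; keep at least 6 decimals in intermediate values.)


Per-symbol terms -p_i * log2(p_i) with p_i = f_i/56:
  p = 20/56 = 0.357143: log2(p) = -1.485427, -p*log2(p) = 0.530510
  p = 6/56 = 0.107143: log2(p) = -3.222392, -p*log2(p) = 0.345256
  p = 11/56 = 0.196429: log2(p) = -2.347923, -p*log2(p) = 0.461199
  p = 14/56 = 0.250000: log2(p) = -2.000000, -p*log2(p) = 0.500000
  p = 5/56 = 0.089286: log2(p) = -3.485427, -p*log2(p) = 0.311199
H = 0.530510 + 0.345256 + 0.461199 + 0.500000 + 0.311199 = 2.148164

H = 2.1482 bits/symbol


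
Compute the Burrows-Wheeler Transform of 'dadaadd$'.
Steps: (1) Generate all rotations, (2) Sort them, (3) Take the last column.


Rotations (sorted):
  0: $dadaadd -> last char: d
  1: aadd$dad -> last char: d
  2: adaadd$d -> last char: d
  3: add$dada -> last char: a
  4: d$dadaad -> last char: d
  5: daadd$da -> last char: a
  6: dadaadd$ -> last char: $
  7: dd$dadaa -> last char: a


BWT = dddada$a


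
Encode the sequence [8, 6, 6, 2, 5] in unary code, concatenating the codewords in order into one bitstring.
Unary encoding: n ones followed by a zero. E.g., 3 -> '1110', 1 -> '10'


Encode each number as n ones followed by a terminating 0:
  8 -> 111111110 (9 bits)
  6 -> 1111110 (7 bits)
  6 -> 1111110 (7 bits)
  2 -> 110 (3 bits)
  5 -> 111110 (6 bits)
Total length = 9 + 7 + 7 + 3 + 6 = 32 bits.

Unary([8, 6, 6, 2, 5]) = 11111111011111101111110110111110 (32 bits)


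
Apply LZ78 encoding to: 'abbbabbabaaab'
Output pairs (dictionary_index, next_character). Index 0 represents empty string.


LZ78 encoding steps:
Dictionary: {0: ''}
Step 1: w='' (idx 0), next='a' -> output (0, 'a'), add 'a' as idx 1
Step 2: w='' (idx 0), next='b' -> output (0, 'b'), add 'b' as idx 2
Step 3: w='b' (idx 2), next='b' -> output (2, 'b'), add 'bb' as idx 3
Step 4: w='a' (idx 1), next='b' -> output (1, 'b'), add 'ab' as idx 4
Step 5: w='b' (idx 2), next='a' -> output (2, 'a'), add 'ba' as idx 5
Step 6: w='ba' (idx 5), next='a' -> output (5, 'a'), add 'baa' as idx 6
Step 7: w='ab' (idx 4), end of input -> output (4, '')


Encoded: [(0, 'a'), (0, 'b'), (2, 'b'), (1, 'b'), (2, 'a'), (5, 'a'), (4, '')]


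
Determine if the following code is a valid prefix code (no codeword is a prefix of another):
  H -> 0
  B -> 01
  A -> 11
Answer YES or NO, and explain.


Checking each pair (does one codeword prefix another?):
  H='0' vs B='01': prefix -- VIOLATION

NO -- this is NOT a valid prefix code. H (0) is a prefix of B (01).


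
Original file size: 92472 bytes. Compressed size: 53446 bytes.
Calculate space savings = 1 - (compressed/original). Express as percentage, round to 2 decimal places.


ratio = compressed/original = 53446/92472 = 0.57797
savings = 1 - ratio = 1 - 0.57797 = 0.42203
as a percentage: 0.42203 * 100 = 42.2%

Space savings = 1 - 53446/92472 = 42.2%


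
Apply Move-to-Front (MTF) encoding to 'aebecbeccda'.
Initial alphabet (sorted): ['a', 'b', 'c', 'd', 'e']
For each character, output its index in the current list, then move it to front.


MTF encoding:
'a': index 0 in ['a', 'b', 'c', 'd', 'e'] -> ['a', 'b', 'c', 'd', 'e']
'e': index 4 in ['a', 'b', 'c', 'd', 'e'] -> ['e', 'a', 'b', 'c', 'd']
'b': index 2 in ['e', 'a', 'b', 'c', 'd'] -> ['b', 'e', 'a', 'c', 'd']
'e': index 1 in ['b', 'e', 'a', 'c', 'd'] -> ['e', 'b', 'a', 'c', 'd']
'c': index 3 in ['e', 'b', 'a', 'c', 'd'] -> ['c', 'e', 'b', 'a', 'd']
'b': index 2 in ['c', 'e', 'b', 'a', 'd'] -> ['b', 'c', 'e', 'a', 'd']
'e': index 2 in ['b', 'c', 'e', 'a', 'd'] -> ['e', 'b', 'c', 'a', 'd']
'c': index 2 in ['e', 'b', 'c', 'a', 'd'] -> ['c', 'e', 'b', 'a', 'd']
'c': index 0 in ['c', 'e', 'b', 'a', 'd'] -> ['c', 'e', 'b', 'a', 'd']
'd': index 4 in ['c', 'e', 'b', 'a', 'd'] -> ['d', 'c', 'e', 'b', 'a']
'a': index 4 in ['d', 'c', 'e', 'b', 'a'] -> ['a', 'd', 'c', 'e', 'b']


Output: [0, 4, 2, 1, 3, 2, 2, 2, 0, 4, 4]


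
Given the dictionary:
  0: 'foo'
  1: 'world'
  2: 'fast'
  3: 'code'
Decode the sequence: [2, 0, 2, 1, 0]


Look up each index in the dictionary:
  2 -> 'fast'
  0 -> 'foo'
  2 -> 'fast'
  1 -> 'world'
  0 -> 'foo'

Decoded: "fast foo fast world foo"


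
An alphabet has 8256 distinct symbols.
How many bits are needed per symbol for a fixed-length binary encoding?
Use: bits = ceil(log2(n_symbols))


log2(8256) = 13.0112
Bracket: 2^13 = 8192 < 8256 <= 2^14 = 16384
So ceil(log2(8256)) = 14

bits = ceil(log2(8256)) = ceil(13.0112) = 14 bits


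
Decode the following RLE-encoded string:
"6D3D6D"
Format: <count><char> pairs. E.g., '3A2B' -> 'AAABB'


Expanding each <count><char> pair:
  6D -> 'DDDDDD'
  3D -> 'DDD'
  6D -> 'DDDDDD'

Decoded = DDDDDDDDDDDDDDD


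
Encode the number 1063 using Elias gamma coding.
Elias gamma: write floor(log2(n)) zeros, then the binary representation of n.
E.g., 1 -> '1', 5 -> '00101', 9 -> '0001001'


num_bits = floor(log2(1063)) + 1 = 11
leading_zeros = num_bits - 1 = 10
binary(1063) = 10000100111

Elias gamma(1063) = '0000000000' + '10000100111' = 000000000010000100111 (21 bits)


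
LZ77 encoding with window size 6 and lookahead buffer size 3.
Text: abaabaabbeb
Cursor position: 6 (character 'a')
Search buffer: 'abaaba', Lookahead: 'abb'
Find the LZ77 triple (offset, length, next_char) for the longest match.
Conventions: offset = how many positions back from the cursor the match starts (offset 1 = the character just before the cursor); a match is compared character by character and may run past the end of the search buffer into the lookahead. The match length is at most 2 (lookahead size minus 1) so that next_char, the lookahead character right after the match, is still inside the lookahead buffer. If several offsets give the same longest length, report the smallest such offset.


Try each offset into the search buffer:
  offset=1 (pos 5, char 'a'): match length 1
  offset=2 (pos 4, char 'b'): match length 0
  offset=3 (pos 3, char 'a'): match length 2
  offset=4 (pos 2, char 'a'): match length 1
  offset=5 (pos 1, char 'b'): match length 0
  offset=6 (pos 0, char 'a'): match length 2
Longest match has length 2, found at offsets 3, 6; take the smallest, offset 3.
next_char = character at position 6 + 2 = 8 -> 'b'

Best match: offset=3, length=2 (matching 'ab' starting at position 3)
LZ77 triple: (3, 2, 'b')


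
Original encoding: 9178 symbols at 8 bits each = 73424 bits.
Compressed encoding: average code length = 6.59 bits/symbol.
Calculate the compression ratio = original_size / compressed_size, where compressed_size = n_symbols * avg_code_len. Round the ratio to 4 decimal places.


original_size = n_symbols * orig_bits = 9178 * 8 = 73424 bits
compressed_size = n_symbols * avg_code_len = 9178 * 6.59 = 60483.02 bits
ratio = original_size / compressed_size = 73424 / 60483.02 = 1.214

Compression ratio = 1.214


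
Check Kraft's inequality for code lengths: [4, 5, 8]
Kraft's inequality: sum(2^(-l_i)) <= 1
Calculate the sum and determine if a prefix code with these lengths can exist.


Sum = 2^(-4) + 2^(-5) + 2^(-8)
    = 0.0625 + 0.03125 + 0.00390625
    = 25/256 = 0.09765625
Since 0.09765625 <= 1, Kraft's inequality IS satisfied.
A prefix code with these lengths CAN exist.

Kraft sum = 0.09765625. Satisfied.


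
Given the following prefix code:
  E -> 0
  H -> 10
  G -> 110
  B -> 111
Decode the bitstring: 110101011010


Decoding step by step:
Bits 110 -> G
Bits 10 -> H
Bits 10 -> H
Bits 110 -> G
Bits 10 -> H


Decoded message: GHHGH


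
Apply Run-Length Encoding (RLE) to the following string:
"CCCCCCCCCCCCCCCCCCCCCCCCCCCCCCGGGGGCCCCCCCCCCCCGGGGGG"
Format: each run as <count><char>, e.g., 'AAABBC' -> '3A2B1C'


Scanning runs left to right:
  i=0: run of 'C' x 30 -> '30C'
  i=30: run of 'G' x 5 -> '5G'
  i=35: run of 'C' x 12 -> '12C'
  i=47: run of 'G' x 6 -> '6G'

RLE = 30C5G12C6G


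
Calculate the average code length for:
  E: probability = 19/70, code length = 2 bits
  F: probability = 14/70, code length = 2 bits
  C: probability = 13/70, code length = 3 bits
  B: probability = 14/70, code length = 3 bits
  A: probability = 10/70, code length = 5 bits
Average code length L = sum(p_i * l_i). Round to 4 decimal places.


Weighted contributions p_i * l_i:
  E: (19/70) * 2 = 38/70
  F: (14/70) * 2 = 28/70
  C: (13/70) * 3 = 39/70
  B: (14/70) * 3 = 42/70
  A: (10/70) * 5 = 50/70
Sum = (38 + 28 + 39 + 42 + 50)/70 = 197/70

L = 197/70 = 2.8143 bits/symbol


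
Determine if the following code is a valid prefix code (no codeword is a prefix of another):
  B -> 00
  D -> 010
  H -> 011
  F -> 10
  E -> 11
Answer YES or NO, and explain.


Checking each pair (does one codeword prefix another?):
  B='00' vs D='010': no prefix
  B='00' vs H='011': no prefix
  B='00' vs F='10': no prefix
  B='00' vs E='11': no prefix
  D='010' vs B='00': no prefix
  D='010' vs H='011': no prefix
  D='010' vs F='10': no prefix
  D='010' vs E='11': no prefix
  H='011' vs B='00': no prefix
  H='011' vs D='010': no prefix
  H='011' vs F='10': no prefix
  H='011' vs E='11': no prefix
  F='10' vs B='00': no prefix
  F='10' vs D='010': no prefix
  F='10' vs H='011': no prefix
  F='10' vs E='11': no prefix
  E='11' vs B='00': no prefix
  E='11' vs D='010': no prefix
  E='11' vs H='011': no prefix
  E='11' vs F='10': no prefix
No violation found over all pairs.

YES -- this is a valid prefix code. No codeword is a prefix of any other codeword.


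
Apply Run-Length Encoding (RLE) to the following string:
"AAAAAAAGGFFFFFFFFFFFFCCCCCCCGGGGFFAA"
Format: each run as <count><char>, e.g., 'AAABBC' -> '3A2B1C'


Scanning runs left to right:
  i=0: run of 'A' x 7 -> '7A'
  i=7: run of 'G' x 2 -> '2G'
  i=9: run of 'F' x 12 -> '12F'
  i=21: run of 'C' x 7 -> '7C'
  i=28: run of 'G' x 4 -> '4G'
  i=32: run of 'F' x 2 -> '2F'
  i=34: run of 'A' x 2 -> '2A'

RLE = 7A2G12F7C4G2F2A


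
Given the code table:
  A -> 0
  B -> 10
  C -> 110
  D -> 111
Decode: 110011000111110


Decoding:
110 -> C
0 -> A
110 -> C
0 -> A
0 -> A
111 -> D
110 -> C


Result: CACAADC


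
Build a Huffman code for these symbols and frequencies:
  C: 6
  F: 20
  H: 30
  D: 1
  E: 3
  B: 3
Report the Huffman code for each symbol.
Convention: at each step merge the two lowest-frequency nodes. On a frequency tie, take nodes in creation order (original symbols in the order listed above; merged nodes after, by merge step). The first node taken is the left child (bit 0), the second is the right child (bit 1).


Huffman tree construction:
Step 1: Merge D(1) + E(3) = 4
Step 2: Merge B(3) + (D+E)(4) = 7
Step 3: Merge C(6) + (B+(D+E))(7) = 13
Step 4: Merge (C+(B+(D+E)))(13) + F(20) = 33
Step 5: Merge H(30) + ((C+(B+(D+E)))+F)(33) = 63
Read each symbol's code off the tree from the root (left child = 0, right child = 1).

Codes:
  C: 100 (length 3)
  F: 11 (length 2)
  H: 0 (length 1)
  D: 10110 (length 5)
  E: 10111 (length 5)
  B: 1010 (length 4)
Average code length: 120/63 = 1.9048 bits/symbol


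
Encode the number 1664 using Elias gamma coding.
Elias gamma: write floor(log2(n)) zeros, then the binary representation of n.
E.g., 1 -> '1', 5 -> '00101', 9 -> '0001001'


num_bits = floor(log2(1664)) + 1 = 11
leading_zeros = num_bits - 1 = 10
binary(1664) = 11010000000

Elias gamma(1664) = '0000000000' + '11010000000' = 000000000011010000000 (21 bits)


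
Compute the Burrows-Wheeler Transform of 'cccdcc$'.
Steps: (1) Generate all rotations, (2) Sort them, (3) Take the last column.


Rotations (sorted):
  0: $cccdcc -> last char: c
  1: c$cccdc -> last char: c
  2: cc$cccd -> last char: d
  3: cccdcc$ -> last char: $
  4: ccdcc$c -> last char: c
  5: cdcc$cc -> last char: c
  6: dcc$ccc -> last char: c


BWT = ccd$ccc


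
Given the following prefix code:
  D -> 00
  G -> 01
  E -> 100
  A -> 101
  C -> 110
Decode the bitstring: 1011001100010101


Decoding step by step:
Bits 101 -> A
Bits 100 -> E
Bits 110 -> C
Bits 00 -> D
Bits 101 -> A
Bits 01 -> G


Decoded message: AECDAG


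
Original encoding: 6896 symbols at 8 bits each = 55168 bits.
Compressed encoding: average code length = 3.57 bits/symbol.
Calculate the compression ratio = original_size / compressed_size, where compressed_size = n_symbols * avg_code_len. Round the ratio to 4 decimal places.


original_size = n_symbols * orig_bits = 6896 * 8 = 55168 bits
compressed_size = n_symbols * avg_code_len = 6896 * 3.57 = 24618.72 bits
ratio = original_size / compressed_size = 55168 / 24618.72 = 2.2409

Compression ratio = 2.2409


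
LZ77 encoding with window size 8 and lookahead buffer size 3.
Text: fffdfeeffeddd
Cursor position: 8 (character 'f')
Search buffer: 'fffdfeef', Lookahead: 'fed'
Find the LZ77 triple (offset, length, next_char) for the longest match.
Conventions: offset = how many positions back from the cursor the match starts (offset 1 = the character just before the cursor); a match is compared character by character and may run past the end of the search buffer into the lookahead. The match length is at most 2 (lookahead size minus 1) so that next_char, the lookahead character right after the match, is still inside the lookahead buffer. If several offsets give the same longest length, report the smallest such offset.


Try each offset into the search buffer:
  offset=1 (pos 7, char 'f'): match length 1
  offset=2 (pos 6, char 'e'): match length 0
  offset=3 (pos 5, char 'e'): match length 0
  offset=4 (pos 4, char 'f'): match length 2
  offset=5 (pos 3, char 'd'): match length 0
  offset=6 (pos 2, char 'f'): match length 1
  offset=7 (pos 1, char 'f'): match length 1
  offset=8 (pos 0, char 'f'): match length 1
Longest match has length 2 at offset 4.
next_char = character at position 8 + 2 = 10 -> 'd'

Best match: offset=4, length=2 (matching 'fe' starting at position 4)
LZ77 triple: (4, 2, 'd')


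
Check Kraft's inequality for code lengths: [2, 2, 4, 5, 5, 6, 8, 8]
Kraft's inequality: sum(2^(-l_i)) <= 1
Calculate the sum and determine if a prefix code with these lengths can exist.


Sum = 2^(-2) + 2^(-2) + 2^(-4) + 2^(-5) + 2^(-5) + 2^(-6) + 2^(-8) + 2^(-8)
    = 0.25 + 0.25 + 0.0625 + 0.03125 + 0.03125 + 0.015625 + 0.00390625 + 0.00390625
    = 166/256 = 0.6484375
Since 0.6484375 <= 1, Kraft's inequality IS satisfied.
A prefix code with these lengths CAN exist.

Kraft sum = 0.6484375. Satisfied.


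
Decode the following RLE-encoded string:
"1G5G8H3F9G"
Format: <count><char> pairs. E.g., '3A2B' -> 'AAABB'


Expanding each <count><char> pair:
  1G -> 'G'
  5G -> 'GGGGG'
  8H -> 'HHHHHHHH'
  3F -> 'FFF'
  9G -> 'GGGGGGGGG'

Decoded = GGGGGGHHHHHHHHFFFGGGGGGGGG


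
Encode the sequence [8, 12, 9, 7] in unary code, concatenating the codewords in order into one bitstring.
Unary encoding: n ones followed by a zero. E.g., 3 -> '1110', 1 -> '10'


Encode each number as n ones followed by a terminating 0:
  8 -> 111111110 (9 bits)
  12 -> 1111111111110 (13 bits)
  9 -> 1111111110 (10 bits)
  7 -> 11111110 (8 bits)
Total length = 9 + 13 + 10 + 8 = 40 bits.

Unary([8, 12, 9, 7]) = 1111111101111111111110111111111011111110 (40 bits)


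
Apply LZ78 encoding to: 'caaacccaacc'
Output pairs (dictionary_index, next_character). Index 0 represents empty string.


LZ78 encoding steps:
Dictionary: {0: ''}
Step 1: w='' (idx 0), next='c' -> output (0, 'c'), add 'c' as idx 1
Step 2: w='' (idx 0), next='a' -> output (0, 'a'), add 'a' as idx 2
Step 3: w='a' (idx 2), next='a' -> output (2, 'a'), add 'aa' as idx 3
Step 4: w='c' (idx 1), next='c' -> output (1, 'c'), add 'cc' as idx 4
Step 5: w='c' (idx 1), next='a' -> output (1, 'a'), add 'ca' as idx 5
Step 6: w='a' (idx 2), next='c' -> output (2, 'c'), add 'ac' as idx 6
Step 7: w='c' (idx 1), end of input -> output (1, '')


Encoded: [(0, 'c'), (0, 'a'), (2, 'a'), (1, 'c'), (1, 'a'), (2, 'c'), (1, '')]


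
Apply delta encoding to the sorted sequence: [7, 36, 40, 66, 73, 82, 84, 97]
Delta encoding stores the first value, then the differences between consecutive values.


First value: 7
Deltas:
  36 - 7 = 29
  40 - 36 = 4
  66 - 40 = 26
  73 - 66 = 7
  82 - 73 = 9
  84 - 82 = 2
  97 - 84 = 13


Delta encoded: [7, 29, 4, 26, 7, 9, 2, 13]


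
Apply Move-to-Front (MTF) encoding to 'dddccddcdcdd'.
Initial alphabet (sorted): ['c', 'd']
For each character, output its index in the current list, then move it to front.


MTF encoding:
'd': index 1 in ['c', 'd'] -> ['d', 'c']
'd': index 0 in ['d', 'c'] -> ['d', 'c']
'd': index 0 in ['d', 'c'] -> ['d', 'c']
'c': index 1 in ['d', 'c'] -> ['c', 'd']
'c': index 0 in ['c', 'd'] -> ['c', 'd']
'd': index 1 in ['c', 'd'] -> ['d', 'c']
'd': index 0 in ['d', 'c'] -> ['d', 'c']
'c': index 1 in ['d', 'c'] -> ['c', 'd']
'd': index 1 in ['c', 'd'] -> ['d', 'c']
'c': index 1 in ['d', 'c'] -> ['c', 'd']
'd': index 1 in ['c', 'd'] -> ['d', 'c']
'd': index 0 in ['d', 'c'] -> ['d', 'c']


Output: [1, 0, 0, 1, 0, 1, 0, 1, 1, 1, 1, 0]


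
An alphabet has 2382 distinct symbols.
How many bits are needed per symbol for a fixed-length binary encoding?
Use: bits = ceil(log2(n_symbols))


log2(2382) = 11.218
Bracket: 2^11 = 2048 < 2382 <= 2^12 = 4096
So ceil(log2(2382)) = 12

bits = ceil(log2(2382)) = ceil(11.218) = 12 bits


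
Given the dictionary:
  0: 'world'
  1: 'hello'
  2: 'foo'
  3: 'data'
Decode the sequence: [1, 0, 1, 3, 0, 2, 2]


Look up each index in the dictionary:
  1 -> 'hello'
  0 -> 'world'
  1 -> 'hello'
  3 -> 'data'
  0 -> 'world'
  2 -> 'foo'
  2 -> 'foo'

Decoded: "hello world hello data world foo foo"


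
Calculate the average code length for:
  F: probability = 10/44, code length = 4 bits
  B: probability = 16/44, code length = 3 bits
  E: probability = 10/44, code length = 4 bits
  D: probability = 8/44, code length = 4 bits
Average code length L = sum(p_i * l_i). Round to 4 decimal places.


Weighted contributions p_i * l_i:
  F: (10/44) * 4 = 40/44
  B: (16/44) * 3 = 48/44
  E: (10/44) * 4 = 40/44
  D: (8/44) * 4 = 32/44
Sum = (40 + 48 + 40 + 32)/44 = 160/44

L = 160/44 = 3.6364 bits/symbol


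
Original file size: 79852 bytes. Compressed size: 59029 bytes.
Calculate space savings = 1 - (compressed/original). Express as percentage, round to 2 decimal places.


ratio = compressed/original = 59029/79852 = 0.73923
savings = 1 - ratio = 1 - 0.73923 = 0.26077
as a percentage: 0.26077 * 100 = 26.08%

Space savings = 1 - 59029/79852 = 26.08%


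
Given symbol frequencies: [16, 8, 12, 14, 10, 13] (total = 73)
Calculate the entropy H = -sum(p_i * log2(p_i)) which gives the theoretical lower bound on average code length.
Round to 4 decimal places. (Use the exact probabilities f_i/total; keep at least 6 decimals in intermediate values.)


Per-symbol terms -p_i * log2(p_i) with p_i = f_i/73:
  p = 16/73 = 0.219178: log2(p) = -2.189825, -p*log2(p) = 0.479962
  p = 8/73 = 0.109589: log2(p) = -3.189825, -p*log2(p) = 0.349570
  p = 12/73 = 0.164384: log2(p) = -2.604862, -p*log2(p) = 0.428197
  p = 14/73 = 0.191781: log2(p) = -2.382470, -p*log2(p) = 0.456912
  p = 10/73 = 0.136986: log2(p) = -2.867896, -p*log2(p) = 0.392863
  p = 13/73 = 0.178082: log2(p) = -2.489385, -p*log2(p) = 0.443315
H = 0.479962 + 0.349570 + 0.428197 + 0.456912 + 0.392863 + 0.443315 = 2.550819

H = 2.5508 bits/symbol
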